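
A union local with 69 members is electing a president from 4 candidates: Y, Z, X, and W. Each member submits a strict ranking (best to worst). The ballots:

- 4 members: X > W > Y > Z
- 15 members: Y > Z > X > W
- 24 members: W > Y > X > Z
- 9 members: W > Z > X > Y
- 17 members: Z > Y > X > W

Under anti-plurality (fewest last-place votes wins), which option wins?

Last-place votes: Y 9, Z 28, X 0, W 32.
X is ranked last by the fewest voters, so X wins.

X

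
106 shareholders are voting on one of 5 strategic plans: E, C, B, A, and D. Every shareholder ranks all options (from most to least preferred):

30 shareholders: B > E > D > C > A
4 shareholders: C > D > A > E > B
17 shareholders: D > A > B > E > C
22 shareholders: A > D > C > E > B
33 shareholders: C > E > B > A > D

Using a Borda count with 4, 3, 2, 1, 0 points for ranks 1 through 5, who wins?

E: 30·3 + 4·1 + 17·1 + 22·1 + 33·3 = 232
C: 30·1 + 4·4 + 17·0 + 22·2 + 33·4 = 222
B: 30·4 + 4·0 + 17·2 + 22·0 + 33·2 = 220
A: 30·0 + 4·2 + 17·3 + 22·4 + 33·1 = 180
D: 30·2 + 4·3 + 17·4 + 22·3 + 33·0 = 206
E has the highest Borda score (232).

E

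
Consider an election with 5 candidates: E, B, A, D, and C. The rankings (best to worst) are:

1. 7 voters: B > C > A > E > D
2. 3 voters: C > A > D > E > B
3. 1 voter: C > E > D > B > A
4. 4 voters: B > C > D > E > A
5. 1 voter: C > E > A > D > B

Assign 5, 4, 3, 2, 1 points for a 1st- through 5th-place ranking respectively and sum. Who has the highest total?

E: 7·2 + 3·2 + 1·4 + 4·2 + 1·4 = 36
B: 7·5 + 3·1 + 1·2 + 4·5 + 1·1 = 61
A: 7·3 + 3·4 + 1·1 + 4·1 + 1·3 = 41
D: 7·1 + 3·3 + 1·3 + 4·3 + 1·2 = 33
C: 7·4 + 3·5 + 1·5 + 4·4 + 1·5 = 69
C has the highest Borda score (69).

C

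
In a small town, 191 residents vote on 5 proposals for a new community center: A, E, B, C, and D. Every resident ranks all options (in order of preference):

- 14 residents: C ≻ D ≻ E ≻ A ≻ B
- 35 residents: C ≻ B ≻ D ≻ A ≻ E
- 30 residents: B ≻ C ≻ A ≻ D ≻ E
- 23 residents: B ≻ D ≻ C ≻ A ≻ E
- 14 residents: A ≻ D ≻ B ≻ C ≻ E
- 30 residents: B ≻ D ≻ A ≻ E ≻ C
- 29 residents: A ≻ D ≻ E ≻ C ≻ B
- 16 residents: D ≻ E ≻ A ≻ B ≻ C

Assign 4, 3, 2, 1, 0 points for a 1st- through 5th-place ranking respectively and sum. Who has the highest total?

A: 14·1 + 35·1 + 30·2 + 23·1 + 14·4 + 30·2 + 29·4 + 16·2 = 396
E: 14·2 + 35·0 + 30·0 + 23·0 + 14·0 + 30·1 + 29·2 + 16·3 = 164
B: 14·0 + 35·3 + 30·4 + 23·4 + 14·2 + 30·4 + 29·0 + 16·1 = 481
C: 14·4 + 35·4 + 30·3 + 23·2 + 14·1 + 30·0 + 29·1 + 16·0 = 375
D: 14·3 + 35·2 + 30·1 + 23·3 + 14·3 + 30·3 + 29·3 + 16·4 = 494
D has the highest Borda score (494).

D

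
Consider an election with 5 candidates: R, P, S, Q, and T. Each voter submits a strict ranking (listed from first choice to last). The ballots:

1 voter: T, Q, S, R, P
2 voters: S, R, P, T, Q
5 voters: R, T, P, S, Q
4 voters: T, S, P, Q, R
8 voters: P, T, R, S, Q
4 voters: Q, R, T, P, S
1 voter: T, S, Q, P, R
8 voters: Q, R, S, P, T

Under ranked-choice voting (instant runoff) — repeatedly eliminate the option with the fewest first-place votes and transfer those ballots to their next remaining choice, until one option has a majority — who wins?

P

Round 1: R 5, P 8, S 2, Q 12, T 6. Eliminate S.
Round 2: R 7, P 8, Q 12, T 6. Eliminate T.
Round 3: R 7, P 12, Q 14. Eliminate R.
Round 4: P 19, Q 14. P has a majority.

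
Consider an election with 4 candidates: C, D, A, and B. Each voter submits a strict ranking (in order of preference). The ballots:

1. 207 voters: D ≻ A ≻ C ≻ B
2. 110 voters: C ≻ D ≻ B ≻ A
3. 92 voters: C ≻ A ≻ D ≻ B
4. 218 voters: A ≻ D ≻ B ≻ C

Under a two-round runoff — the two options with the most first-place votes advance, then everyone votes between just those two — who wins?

D

Round 1 first-place votes: C 202, D 207, A 218, B 0.
A and D advance.
Runoff: A is preferred to D by 310 voters; D by 317.
D wins the runoff.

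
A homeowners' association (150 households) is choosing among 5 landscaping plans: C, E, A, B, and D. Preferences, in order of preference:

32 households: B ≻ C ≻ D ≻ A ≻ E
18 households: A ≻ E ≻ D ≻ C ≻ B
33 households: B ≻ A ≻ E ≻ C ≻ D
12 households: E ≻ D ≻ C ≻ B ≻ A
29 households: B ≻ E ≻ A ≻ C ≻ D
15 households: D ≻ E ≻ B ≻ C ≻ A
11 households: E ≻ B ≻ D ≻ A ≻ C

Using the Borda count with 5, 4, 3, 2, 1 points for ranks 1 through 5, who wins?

B

C: 32·4 + 18·2 + 33·2 + 12·3 + 29·2 + 15·2 + 11·1 = 365
E: 32·1 + 18·4 + 33·3 + 12·5 + 29·4 + 15·4 + 11·5 = 494
A: 32·2 + 18·5 + 33·4 + 12·1 + 29·3 + 15·1 + 11·2 = 422
B: 32·5 + 18·1 + 33·5 + 12·2 + 29·5 + 15·3 + 11·4 = 601
D: 32·3 + 18·3 + 33·1 + 12·4 + 29·1 + 15·5 + 11·3 = 368
B has the highest Borda score (601).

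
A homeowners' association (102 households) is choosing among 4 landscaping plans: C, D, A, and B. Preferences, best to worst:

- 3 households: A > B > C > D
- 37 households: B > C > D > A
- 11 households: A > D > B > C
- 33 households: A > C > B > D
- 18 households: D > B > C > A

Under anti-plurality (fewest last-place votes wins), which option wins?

B

Last-place votes: C 11, D 36, A 55, B 0.
B is ranked last by the fewest voters, so B wins.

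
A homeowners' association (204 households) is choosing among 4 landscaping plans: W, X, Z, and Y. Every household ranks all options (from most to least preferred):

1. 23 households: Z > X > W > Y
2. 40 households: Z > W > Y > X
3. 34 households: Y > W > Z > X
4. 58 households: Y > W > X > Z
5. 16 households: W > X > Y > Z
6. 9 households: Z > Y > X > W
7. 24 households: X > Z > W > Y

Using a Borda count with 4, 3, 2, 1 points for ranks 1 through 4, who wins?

W

W: 23·2 + 40·3 + 34·3 + 58·3 + 16·4 + 9·1 + 24·2 = 563
X: 23·3 + 40·1 + 34·1 + 58·2 + 16·3 + 9·2 + 24·4 = 421
Z: 23·4 + 40·4 + 34·2 + 58·1 + 16·1 + 9·4 + 24·3 = 502
Y: 23·1 + 40·2 + 34·4 + 58·4 + 16·2 + 9·3 + 24·1 = 554
W has the highest Borda score (563).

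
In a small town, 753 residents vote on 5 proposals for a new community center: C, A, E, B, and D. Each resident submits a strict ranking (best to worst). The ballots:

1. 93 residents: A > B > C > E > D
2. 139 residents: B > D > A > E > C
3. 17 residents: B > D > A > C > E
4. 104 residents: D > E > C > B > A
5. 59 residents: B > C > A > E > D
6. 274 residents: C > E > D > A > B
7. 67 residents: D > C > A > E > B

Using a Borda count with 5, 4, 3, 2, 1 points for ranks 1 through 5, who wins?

C

C: 93·3 + 139·1 + 17·2 + 104·3 + 59·4 + 274·5 + 67·4 = 2638
A: 93·5 + 139·3 + 17·3 + 104·1 + 59·3 + 274·2 + 67·3 = 1963
E: 93·2 + 139·2 + 17·1 + 104·4 + 59·2 + 274·4 + 67·2 = 2245
B: 93·4 + 139·5 + 17·5 + 104·2 + 59·5 + 274·1 + 67·1 = 1996
D: 93·1 + 139·4 + 17·4 + 104·5 + 59·1 + 274·3 + 67·5 = 2453
C has the highest Borda score (2638).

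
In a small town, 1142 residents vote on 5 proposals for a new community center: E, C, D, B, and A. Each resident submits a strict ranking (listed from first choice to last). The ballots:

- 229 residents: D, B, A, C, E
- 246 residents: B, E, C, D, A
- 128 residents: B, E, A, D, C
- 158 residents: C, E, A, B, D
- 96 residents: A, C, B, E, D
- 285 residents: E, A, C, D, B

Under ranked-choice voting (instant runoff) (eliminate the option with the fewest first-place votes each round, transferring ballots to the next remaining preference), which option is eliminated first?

Round 1: E 285, C 158, D 229, B 374, A 96. Eliminate A.

A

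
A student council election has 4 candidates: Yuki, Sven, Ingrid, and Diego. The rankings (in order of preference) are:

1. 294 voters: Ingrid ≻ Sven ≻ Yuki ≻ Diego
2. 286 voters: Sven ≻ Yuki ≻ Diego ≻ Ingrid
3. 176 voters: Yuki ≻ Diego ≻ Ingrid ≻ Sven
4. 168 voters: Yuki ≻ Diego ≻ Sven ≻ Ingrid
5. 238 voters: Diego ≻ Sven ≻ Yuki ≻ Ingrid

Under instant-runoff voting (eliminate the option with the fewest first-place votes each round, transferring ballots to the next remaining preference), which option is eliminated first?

Round 1: Yuki 344, Sven 286, Ingrid 294, Diego 238. Eliminate Diego.

Diego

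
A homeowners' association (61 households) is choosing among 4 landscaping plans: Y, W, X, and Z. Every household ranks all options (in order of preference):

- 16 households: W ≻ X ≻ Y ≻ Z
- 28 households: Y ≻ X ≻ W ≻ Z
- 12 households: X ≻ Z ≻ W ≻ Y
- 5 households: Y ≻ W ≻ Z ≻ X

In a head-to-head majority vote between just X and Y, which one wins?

Y

Voters preferring X to Y: 28; preferring Y to X: 33.
Y wins the head-to-head.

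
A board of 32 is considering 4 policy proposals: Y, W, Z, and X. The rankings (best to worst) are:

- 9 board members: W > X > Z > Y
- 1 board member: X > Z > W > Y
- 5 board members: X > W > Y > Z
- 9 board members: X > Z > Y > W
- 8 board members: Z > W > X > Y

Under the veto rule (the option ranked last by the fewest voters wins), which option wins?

X

Last-place votes: Y 18, W 9, Z 5, X 0.
X is ranked last by the fewest voters, so X wins.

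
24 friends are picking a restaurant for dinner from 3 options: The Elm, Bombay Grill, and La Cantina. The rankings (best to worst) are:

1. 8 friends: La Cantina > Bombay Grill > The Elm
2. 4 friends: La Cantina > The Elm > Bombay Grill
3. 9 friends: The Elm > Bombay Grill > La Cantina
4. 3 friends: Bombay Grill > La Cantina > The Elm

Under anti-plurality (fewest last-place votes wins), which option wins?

Last-place votes: The Elm 11, Bombay Grill 4, La Cantina 9.
Bombay Grill is ranked last by the fewest voters, so Bombay Grill wins.

Bombay Grill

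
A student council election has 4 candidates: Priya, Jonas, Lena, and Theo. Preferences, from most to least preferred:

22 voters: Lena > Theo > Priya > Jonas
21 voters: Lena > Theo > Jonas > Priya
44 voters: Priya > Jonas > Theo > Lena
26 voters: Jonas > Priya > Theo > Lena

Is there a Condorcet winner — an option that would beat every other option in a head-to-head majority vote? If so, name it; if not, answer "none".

Priya

Priya vs Jonas: 66–47 for Priya.
Priya vs Lena: 70–43 for Priya.
Priya vs Theo: 70–43 for Priya.
Priya beats every other option head-to-head.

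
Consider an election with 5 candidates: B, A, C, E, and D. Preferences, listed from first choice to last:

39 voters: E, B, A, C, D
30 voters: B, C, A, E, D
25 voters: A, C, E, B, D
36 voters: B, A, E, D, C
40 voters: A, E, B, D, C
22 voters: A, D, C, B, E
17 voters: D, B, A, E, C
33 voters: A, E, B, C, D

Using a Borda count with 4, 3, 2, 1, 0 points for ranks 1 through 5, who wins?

A

B: 39·3 + 30·4 + 25·1 + 36·4 + 40·2 + 22·1 + 17·3 + 33·2 = 625
A: 39·2 + 30·2 + 25·4 + 36·3 + 40·4 + 22·4 + 17·2 + 33·4 = 760
C: 39·1 + 30·3 + 25·3 + 36·0 + 40·0 + 22·2 + 17·0 + 33·1 = 281
E: 39·4 + 30·1 + 25·2 + 36·2 + 40·3 + 22·0 + 17·1 + 33·3 = 544
D: 39·0 + 30·0 + 25·0 + 36·1 + 40·1 + 22·3 + 17·4 + 33·0 = 210
A has the highest Borda score (760).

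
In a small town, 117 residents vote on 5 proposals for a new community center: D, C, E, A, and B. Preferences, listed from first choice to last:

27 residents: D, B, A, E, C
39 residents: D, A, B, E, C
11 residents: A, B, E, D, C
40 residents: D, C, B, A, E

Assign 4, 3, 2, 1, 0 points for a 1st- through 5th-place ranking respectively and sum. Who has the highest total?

D: 27·4 + 39·4 + 11·1 + 40·4 = 435
C: 27·0 + 39·0 + 11·0 + 40·3 = 120
E: 27·1 + 39·1 + 11·2 + 40·0 = 88
A: 27·2 + 39·3 + 11·4 + 40·1 = 255
B: 27·3 + 39·2 + 11·3 + 40·2 = 272
D has the highest Borda score (435).

D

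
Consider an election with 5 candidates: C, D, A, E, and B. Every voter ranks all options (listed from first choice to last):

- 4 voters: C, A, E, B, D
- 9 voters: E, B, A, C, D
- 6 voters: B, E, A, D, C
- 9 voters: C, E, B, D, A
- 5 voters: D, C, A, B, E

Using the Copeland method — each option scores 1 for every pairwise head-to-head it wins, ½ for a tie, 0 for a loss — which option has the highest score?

C

C: beats D, A, E, and B → score 4.
D: loses to C, A, E, and B → score 0.
A: beats D; loses to C, E, and B → score 1.
E: beats D, A, and B; loses to C → score 3.
B: beats D and A; loses to C and E → score 2.
C has the best pairwise record.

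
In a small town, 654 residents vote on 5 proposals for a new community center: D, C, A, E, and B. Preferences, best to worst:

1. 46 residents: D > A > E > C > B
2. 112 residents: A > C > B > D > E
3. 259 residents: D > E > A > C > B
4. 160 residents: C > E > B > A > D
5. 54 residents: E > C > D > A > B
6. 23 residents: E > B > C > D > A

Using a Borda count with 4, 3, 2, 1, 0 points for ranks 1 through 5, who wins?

E

D: 46·4 + 112·1 + 259·4 + 160·0 + 54·2 + 23·1 = 1463
C: 46·1 + 112·3 + 259·1 + 160·4 + 54·3 + 23·2 = 1489
A: 46·3 + 112·4 + 259·2 + 160·1 + 54·1 + 23·0 = 1318
E: 46·2 + 112·0 + 259·3 + 160·3 + 54·4 + 23·4 = 1657
B: 46·0 + 112·2 + 259·0 + 160·2 + 54·0 + 23·3 = 613
E has the highest Borda score (1657).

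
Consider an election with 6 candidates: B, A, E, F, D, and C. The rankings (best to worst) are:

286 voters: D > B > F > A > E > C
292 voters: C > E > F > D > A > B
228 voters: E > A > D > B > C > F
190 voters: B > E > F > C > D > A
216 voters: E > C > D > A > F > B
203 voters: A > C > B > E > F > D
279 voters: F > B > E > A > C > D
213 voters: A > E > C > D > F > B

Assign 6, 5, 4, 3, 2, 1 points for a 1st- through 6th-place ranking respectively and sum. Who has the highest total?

E

B: 286·5 + 292·1 + 228·3 + 190·6 + 216·1 + 203·4 + 279·5 + 213·1 = 6182
A: 286·3 + 292·2 + 228·5 + 190·1 + 216·3 + 203·6 + 279·3 + 213·6 = 6753
E: 286·2 + 292·5 + 228·6 + 190·5 + 216·6 + 203·3 + 279·4 + 213·5 = 8436
F: 286·4 + 292·4 + 228·1 + 190·4 + 216·2 + 203·2 + 279·6 + 213·2 = 6238
D: 286·6 + 292·3 + 228·4 + 190·2 + 216·4 + 203·1 + 279·1 + 213·3 = 5869
C: 286·1 + 292·6 + 228·2 + 190·3 + 216·5 + 203·5 + 279·2 + 213·4 = 6569
E has the highest Borda score (8436).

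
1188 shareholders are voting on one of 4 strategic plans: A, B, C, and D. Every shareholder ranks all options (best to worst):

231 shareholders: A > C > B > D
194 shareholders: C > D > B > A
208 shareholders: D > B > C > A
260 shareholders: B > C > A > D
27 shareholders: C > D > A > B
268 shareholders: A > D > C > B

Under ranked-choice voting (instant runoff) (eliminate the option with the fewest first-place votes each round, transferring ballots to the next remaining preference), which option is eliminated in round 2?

C

Round 1: A 499, B 260, C 221, D 208. Eliminate D.
Round 2: A 499, B 468, C 221. Eliminate C.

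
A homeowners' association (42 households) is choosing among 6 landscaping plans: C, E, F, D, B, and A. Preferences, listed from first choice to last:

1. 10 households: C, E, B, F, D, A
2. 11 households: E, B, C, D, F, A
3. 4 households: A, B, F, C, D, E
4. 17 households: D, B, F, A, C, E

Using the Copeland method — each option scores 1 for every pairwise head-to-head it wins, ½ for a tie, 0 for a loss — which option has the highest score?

B

C: beats E and D; ties F and A; loses to B → score 3.
E: ties F, D, B, and A; loses to C → score 2.
F: beats A; ties C and E; loses to D and B → score 2.
D: beats F and A; ties E; loses to C and B → score 2.5.
B: beats C, F, D, and A; ties E → score 4.5.
A: ties C and E; loses to F, D, and B → score 1.
B has the best pairwise record.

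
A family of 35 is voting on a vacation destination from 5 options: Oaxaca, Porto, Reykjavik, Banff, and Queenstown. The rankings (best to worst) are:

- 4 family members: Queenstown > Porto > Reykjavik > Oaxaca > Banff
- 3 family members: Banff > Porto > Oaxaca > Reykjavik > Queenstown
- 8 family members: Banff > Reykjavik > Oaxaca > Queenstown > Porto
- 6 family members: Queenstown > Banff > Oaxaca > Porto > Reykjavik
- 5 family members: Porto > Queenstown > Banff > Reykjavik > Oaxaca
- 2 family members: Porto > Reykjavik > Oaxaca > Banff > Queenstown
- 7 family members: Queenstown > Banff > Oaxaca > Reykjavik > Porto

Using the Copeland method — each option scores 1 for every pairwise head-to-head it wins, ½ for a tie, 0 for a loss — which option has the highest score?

Queenstown

Oaxaca: beats Porto; loses to Reykjavik, Banff, and Queenstown → score 1.
Porto: beats Reykjavik; loses to Oaxaca, Banff, and Queenstown → score 1.
Reykjavik: beats Oaxaca; loses to Porto, Banff, and Queenstown → score 1.
Banff: beats Oaxaca, Porto, and Reykjavik; loses to Queenstown → score 3.
Queenstown: beats Oaxaca, Porto, Reykjavik, and Banff → score 4.
Queenstown has the best pairwise record.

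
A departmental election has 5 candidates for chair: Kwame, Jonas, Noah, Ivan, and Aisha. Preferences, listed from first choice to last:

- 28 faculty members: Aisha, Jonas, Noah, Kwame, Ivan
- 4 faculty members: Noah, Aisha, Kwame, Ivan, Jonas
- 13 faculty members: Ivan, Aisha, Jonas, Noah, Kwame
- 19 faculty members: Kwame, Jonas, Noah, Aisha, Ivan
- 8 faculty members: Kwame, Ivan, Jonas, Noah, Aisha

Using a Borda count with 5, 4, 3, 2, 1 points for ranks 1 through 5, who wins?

Kwame: 28·2 + 4·3 + 13·1 + 19·5 + 8·5 = 216
Jonas: 28·4 + 4·1 + 13·3 + 19·4 + 8·3 = 255
Noah: 28·3 + 4·5 + 13·2 + 19·3 + 8·2 = 203
Ivan: 28·1 + 4·2 + 13·5 + 19·1 + 8·4 = 152
Aisha: 28·5 + 4·4 + 13·4 + 19·2 + 8·1 = 254
Jonas has the highest Borda score (255).

Jonas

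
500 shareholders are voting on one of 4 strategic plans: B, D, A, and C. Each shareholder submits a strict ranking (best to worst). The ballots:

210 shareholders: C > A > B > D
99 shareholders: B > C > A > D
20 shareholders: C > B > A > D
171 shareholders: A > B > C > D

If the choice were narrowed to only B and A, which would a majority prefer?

Voters preferring B to A: 119; preferring A to B: 381.
A wins the head-to-head.

A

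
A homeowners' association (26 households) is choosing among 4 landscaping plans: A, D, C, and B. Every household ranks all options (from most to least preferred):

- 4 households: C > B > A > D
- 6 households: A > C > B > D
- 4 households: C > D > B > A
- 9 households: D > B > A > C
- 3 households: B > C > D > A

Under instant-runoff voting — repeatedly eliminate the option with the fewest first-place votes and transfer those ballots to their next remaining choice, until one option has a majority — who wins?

Round 1: A 6, D 9, C 8, B 3. Eliminate B.
Round 2: A 6, D 9, C 11. Eliminate A.
Round 3: D 9, C 17. C has a majority.

C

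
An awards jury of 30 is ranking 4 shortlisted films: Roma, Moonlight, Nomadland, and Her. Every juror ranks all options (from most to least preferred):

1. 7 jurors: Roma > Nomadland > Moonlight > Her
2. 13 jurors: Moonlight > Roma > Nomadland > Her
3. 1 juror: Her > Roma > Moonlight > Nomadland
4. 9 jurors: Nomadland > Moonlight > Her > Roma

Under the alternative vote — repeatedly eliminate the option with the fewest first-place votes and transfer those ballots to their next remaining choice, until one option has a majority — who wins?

Nomadland

Round 1: Roma 7, Moonlight 13, Nomadland 9, Her 1. Eliminate Her.
Round 2: Roma 8, Moonlight 13, Nomadland 9. Eliminate Roma.
Round 3: Moonlight 14, Nomadland 16. Nomadland has a majority.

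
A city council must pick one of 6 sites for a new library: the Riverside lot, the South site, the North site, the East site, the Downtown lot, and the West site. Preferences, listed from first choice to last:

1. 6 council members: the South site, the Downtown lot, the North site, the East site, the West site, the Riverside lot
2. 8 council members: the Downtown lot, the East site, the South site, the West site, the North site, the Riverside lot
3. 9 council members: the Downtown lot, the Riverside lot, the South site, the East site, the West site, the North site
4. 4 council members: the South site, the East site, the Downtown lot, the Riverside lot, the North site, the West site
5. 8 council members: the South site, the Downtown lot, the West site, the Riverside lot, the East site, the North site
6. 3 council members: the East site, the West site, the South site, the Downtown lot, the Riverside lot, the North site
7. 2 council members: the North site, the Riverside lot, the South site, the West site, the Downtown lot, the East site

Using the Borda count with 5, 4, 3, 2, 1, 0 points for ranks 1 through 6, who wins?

the Downtown lot

the Riverside lot: 6·0 + 8·0 + 9·4 + 4·2 + 8·2 + 3·1 + 2·4 = 71
the South site: 6·5 + 8·3 + 9·3 + 4·5 + 8·5 + 3·3 + 2·3 = 156
the North site: 6·3 + 8·1 + 9·0 + 4·1 + 8·0 + 3·0 + 2·5 = 40
the East site: 6·2 + 8·4 + 9·2 + 4·4 + 8·1 + 3·5 + 2·0 = 101
the Downtown lot: 6·4 + 8·5 + 9·5 + 4·3 + 8·4 + 3·2 + 2·1 = 161
the West site: 6·1 + 8·2 + 9·1 + 4·0 + 8·3 + 3·4 + 2·2 = 71
the Downtown lot has the highest Borda score (161).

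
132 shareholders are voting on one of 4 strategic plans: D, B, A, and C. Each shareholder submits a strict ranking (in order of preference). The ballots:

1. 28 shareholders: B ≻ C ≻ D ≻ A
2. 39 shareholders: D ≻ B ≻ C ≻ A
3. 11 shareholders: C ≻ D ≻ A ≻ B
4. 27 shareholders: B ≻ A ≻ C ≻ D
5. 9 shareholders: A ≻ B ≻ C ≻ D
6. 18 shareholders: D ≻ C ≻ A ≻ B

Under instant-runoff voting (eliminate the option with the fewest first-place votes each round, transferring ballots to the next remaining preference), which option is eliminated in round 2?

Round 1: D 57, B 55, A 9, C 11. Eliminate A.
Round 2: D 57, B 64, C 11. Eliminate C.

C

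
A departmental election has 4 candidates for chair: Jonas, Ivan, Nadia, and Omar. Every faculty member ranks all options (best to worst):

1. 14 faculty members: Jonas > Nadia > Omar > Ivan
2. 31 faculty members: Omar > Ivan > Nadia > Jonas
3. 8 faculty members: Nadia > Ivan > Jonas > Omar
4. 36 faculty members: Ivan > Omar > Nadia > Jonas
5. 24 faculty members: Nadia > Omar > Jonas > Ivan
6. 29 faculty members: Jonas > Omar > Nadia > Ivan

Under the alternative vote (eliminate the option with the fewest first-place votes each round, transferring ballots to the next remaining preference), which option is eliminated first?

Omar

Round 1: Jonas 43, Ivan 36, Nadia 32, Omar 31. Eliminate Omar.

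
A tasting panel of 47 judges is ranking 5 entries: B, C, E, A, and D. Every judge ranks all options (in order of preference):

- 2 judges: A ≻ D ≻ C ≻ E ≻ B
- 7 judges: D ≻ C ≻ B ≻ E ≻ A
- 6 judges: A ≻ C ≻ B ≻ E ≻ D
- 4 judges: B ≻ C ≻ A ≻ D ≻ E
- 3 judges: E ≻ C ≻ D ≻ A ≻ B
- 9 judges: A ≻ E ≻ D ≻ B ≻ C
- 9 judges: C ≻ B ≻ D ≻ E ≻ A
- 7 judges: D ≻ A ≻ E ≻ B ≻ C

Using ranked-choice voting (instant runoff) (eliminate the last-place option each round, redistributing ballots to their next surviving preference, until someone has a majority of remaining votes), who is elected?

Round 1: B 4, C 9, E 3, A 17, D 14. Eliminate E.
Round 2: B 4, C 12, A 17, D 14. Eliminate B.
Round 3: C 16, A 17, D 14. Eliminate D.
Round 4: C 23, A 24. A has a majority.

A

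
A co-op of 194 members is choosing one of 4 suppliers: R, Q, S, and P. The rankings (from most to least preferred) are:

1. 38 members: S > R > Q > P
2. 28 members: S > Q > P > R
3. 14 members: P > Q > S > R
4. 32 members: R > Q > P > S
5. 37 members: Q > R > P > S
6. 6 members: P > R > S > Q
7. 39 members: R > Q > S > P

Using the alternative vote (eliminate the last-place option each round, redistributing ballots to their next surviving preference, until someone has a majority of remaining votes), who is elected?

R

Round 1: R 71, Q 37, S 66, P 20. Eliminate P.
Round 2: R 77, Q 51, S 66. Eliminate Q.
Round 3: R 114, S 80. R has a majority.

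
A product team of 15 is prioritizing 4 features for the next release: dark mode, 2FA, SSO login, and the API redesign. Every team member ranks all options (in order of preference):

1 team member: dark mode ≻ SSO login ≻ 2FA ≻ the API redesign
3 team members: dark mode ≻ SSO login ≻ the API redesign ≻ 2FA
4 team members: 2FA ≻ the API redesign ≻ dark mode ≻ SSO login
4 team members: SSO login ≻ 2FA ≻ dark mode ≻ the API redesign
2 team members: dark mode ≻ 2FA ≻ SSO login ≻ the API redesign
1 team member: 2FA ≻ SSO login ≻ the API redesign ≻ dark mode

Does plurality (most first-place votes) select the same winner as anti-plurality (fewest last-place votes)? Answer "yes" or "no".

Plurality — first-place votes: dark mode 6, 2FA 5, SSO login 4, the API redesign 0. Winner: dark mode.
Anti-plurality — last-place votes: dark mode 1, 2FA 3, SSO login 4, the API redesign 7. Winner: dark mode.
The two methods agree.

yes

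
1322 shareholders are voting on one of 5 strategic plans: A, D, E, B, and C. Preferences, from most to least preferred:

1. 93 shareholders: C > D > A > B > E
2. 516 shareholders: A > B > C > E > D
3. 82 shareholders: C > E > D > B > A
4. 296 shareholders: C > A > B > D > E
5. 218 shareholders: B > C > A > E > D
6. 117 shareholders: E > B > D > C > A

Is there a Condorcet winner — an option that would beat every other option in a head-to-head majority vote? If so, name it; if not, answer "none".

none

Checking pairwise contests:
C beats A 806–516.
A beats D 1030–292.
A beats E 1123–199.
A beats B 905–417.
B beats C 851–471.
Every option loses at least one head-to-head, so there is no Condorcet winner.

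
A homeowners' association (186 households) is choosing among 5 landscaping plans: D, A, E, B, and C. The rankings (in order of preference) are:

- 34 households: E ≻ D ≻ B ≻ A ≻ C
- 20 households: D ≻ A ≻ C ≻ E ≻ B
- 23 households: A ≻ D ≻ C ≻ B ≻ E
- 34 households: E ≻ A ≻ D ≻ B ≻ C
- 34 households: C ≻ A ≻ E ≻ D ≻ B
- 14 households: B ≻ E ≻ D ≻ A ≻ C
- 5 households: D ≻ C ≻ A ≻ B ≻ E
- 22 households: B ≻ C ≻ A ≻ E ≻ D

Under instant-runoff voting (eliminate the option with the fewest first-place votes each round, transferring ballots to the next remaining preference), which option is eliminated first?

Round 1: D 25, A 23, E 68, B 36, C 34. Eliminate A.

A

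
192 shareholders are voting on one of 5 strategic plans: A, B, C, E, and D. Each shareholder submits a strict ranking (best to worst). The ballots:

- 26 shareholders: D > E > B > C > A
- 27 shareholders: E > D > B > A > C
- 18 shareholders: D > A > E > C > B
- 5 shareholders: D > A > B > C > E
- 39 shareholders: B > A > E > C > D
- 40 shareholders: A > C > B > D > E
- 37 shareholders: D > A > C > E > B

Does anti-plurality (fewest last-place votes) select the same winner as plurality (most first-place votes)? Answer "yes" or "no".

Anti-plurality — last-place votes: A 26, B 55, C 27, E 45, D 39. Winner: A.
Plurality — first-place votes: A 40, B 39, C 0, E 27, D 86. Winner: D.
The two methods disagree.

no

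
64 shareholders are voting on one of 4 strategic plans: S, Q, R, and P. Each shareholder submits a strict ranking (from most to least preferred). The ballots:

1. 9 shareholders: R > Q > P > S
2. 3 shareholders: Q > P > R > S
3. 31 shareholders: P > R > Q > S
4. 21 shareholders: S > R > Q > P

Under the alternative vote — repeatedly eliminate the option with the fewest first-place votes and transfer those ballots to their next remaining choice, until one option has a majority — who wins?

Round 1: S 21, Q 3, R 9, P 31. Eliminate Q.
Round 2: S 21, R 9, P 34. P has a majority.

P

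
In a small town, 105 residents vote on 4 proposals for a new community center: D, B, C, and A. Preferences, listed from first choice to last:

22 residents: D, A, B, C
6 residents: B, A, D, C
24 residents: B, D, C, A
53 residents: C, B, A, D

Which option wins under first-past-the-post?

First-place votes: D 22, B 30, C 53, A 0.
C has the most first-place votes.

C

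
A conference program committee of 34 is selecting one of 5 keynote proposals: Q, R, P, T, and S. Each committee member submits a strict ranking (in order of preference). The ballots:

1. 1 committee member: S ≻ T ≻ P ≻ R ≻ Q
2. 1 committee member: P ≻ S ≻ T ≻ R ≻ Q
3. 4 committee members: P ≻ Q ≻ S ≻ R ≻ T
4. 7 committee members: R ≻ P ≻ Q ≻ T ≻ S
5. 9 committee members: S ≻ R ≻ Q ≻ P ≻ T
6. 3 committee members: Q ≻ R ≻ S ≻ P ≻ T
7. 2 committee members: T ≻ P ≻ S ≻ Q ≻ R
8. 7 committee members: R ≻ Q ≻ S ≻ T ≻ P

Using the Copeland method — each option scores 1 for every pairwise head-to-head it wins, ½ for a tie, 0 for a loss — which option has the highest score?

R

Q: beats P, T, and S; loses to R → score 3.
R: beats Q, P, and T; ties S → score 3.5.
P: beats T; loses to Q, R, and S → score 1.
T: loses to Q, R, P, and S → score 0.
S: beats P and T; ties R; loses to Q → score 2.5.
R has the best pairwise record.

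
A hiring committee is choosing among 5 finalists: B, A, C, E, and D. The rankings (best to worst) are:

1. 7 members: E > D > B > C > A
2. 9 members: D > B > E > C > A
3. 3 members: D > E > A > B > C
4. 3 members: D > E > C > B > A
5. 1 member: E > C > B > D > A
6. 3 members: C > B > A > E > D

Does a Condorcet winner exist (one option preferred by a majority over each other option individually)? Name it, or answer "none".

D

D vs B: 22–4 for D.
D vs A: 23–3 for D.
D vs C: 22–4 for D.
D vs E: 15–11 for D.
D beats every other option head-to-head.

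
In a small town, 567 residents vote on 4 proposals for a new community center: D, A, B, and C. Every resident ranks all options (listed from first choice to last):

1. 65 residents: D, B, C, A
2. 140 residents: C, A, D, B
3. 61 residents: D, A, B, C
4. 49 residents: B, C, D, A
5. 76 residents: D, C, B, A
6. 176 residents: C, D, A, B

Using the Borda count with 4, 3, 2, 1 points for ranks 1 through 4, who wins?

D: 65·4 + 140·2 + 61·4 + 49·2 + 76·4 + 176·3 = 1714
A: 65·1 + 140·3 + 61·3 + 49·1 + 76·1 + 176·2 = 1145
B: 65·3 + 140·1 + 61·2 + 49·4 + 76·2 + 176·1 = 981
C: 65·2 + 140·4 + 61·1 + 49·3 + 76·3 + 176·4 = 1830
C has the highest Borda score (1830).

C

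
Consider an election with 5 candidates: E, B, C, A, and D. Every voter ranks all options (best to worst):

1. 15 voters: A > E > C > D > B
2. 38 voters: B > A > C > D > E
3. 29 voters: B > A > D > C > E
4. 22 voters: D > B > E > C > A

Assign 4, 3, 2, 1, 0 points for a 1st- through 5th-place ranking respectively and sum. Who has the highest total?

B

E: 15·3 + 38·0 + 29·0 + 22·2 = 89
B: 15·0 + 38·4 + 29·4 + 22·3 = 334
C: 15·2 + 38·2 + 29·1 + 22·1 = 157
A: 15·4 + 38·3 + 29·3 + 22·0 = 261
D: 15·1 + 38·1 + 29·2 + 22·4 = 199
B has the highest Borda score (334).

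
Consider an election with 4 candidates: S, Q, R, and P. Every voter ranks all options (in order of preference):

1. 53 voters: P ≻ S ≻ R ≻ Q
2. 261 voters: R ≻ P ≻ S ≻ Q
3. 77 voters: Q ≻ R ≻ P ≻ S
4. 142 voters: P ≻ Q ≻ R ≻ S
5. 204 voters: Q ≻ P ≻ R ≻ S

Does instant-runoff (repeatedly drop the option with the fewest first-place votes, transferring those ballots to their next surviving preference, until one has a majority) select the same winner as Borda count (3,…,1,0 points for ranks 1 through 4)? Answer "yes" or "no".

no

Instant-runoff — R1 S 0, Q 281, R 261, P 195 (S out); R2 Q 281, R 261, P 195 (P out); R3 Q 423, R 314 (Q winner). Winner: Q.
Borda — scores: S 367, Q 1127, R 1336, P 1592. Winner: P.
The two methods disagree.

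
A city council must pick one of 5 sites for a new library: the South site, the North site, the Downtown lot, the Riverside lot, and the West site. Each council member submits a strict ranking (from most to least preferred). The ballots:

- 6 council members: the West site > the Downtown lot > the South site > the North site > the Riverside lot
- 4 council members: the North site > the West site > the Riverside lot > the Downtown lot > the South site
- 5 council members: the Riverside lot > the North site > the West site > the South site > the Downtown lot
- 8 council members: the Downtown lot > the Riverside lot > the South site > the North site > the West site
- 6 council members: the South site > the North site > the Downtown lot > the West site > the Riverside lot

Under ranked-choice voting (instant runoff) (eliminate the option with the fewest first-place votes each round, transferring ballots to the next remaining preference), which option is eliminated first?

Round 1: the South site 6, the North site 4, the Downtown lot 8, the Riverside lot 5, the West site 6. Eliminate the North site.

the North site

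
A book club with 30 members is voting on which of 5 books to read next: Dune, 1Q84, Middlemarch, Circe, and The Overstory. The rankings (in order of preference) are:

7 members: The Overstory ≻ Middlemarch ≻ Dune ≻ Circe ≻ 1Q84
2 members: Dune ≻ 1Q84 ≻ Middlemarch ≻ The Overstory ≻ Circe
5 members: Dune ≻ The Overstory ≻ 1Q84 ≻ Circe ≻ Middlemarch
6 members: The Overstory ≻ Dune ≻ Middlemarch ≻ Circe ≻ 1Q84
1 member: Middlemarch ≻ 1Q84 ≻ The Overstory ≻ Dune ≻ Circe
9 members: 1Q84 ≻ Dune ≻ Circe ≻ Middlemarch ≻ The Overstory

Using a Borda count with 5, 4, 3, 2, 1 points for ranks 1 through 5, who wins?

Dune

Dune: 7·3 + 2·5 + 5·5 + 6·4 + 1·2 + 9·4 = 118
1Q84: 7·1 + 2·4 + 5·3 + 6·1 + 1·4 + 9·5 = 85
Middlemarch: 7·4 + 2·3 + 5·1 + 6·3 + 1·5 + 9·2 = 80
Circe: 7·2 + 2·1 + 5·2 + 6·2 + 1·1 + 9·3 = 66
The Overstory: 7·5 + 2·2 + 5·4 + 6·5 + 1·3 + 9·1 = 101
Dune has the highest Borda score (118).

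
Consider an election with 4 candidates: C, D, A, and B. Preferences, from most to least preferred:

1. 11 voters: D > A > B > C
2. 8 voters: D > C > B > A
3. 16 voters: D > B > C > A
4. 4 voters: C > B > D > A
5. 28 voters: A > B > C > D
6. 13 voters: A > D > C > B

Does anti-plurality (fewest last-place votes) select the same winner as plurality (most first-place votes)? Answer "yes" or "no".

no

Anti-plurality — last-place votes: C 11, D 28, A 28, B 13. Winner: C.
Plurality — first-place votes: C 4, D 35, A 41, B 0. Winner: A.
The two methods disagree.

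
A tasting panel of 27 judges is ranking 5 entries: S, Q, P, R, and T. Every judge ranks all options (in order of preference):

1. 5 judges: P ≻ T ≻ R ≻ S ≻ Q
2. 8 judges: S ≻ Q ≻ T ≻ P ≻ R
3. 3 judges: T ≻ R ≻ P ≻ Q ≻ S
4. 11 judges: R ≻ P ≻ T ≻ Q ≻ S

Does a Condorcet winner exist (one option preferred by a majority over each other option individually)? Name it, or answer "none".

Checking pairwise contests:
Q beats S 14–13.
P beats Q 19–8.
R beats P 14–13.
T beats R 16–11.
P beats T 16–11.
Every option loses at least one head-to-head, so there is no Condorcet winner.

none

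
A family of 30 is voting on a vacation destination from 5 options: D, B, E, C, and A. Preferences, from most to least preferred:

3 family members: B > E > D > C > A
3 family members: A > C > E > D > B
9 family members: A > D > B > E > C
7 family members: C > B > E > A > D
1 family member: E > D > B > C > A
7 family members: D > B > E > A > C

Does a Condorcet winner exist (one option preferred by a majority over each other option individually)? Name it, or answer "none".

Checking pairwise contests:
A beats D 19–11.
D beats B 20–10.
D beats E 16–14.
D beats C 20–10.
B beats A 18–12.
Every option loses at least one head-to-head, so there is no Condorcet winner.

none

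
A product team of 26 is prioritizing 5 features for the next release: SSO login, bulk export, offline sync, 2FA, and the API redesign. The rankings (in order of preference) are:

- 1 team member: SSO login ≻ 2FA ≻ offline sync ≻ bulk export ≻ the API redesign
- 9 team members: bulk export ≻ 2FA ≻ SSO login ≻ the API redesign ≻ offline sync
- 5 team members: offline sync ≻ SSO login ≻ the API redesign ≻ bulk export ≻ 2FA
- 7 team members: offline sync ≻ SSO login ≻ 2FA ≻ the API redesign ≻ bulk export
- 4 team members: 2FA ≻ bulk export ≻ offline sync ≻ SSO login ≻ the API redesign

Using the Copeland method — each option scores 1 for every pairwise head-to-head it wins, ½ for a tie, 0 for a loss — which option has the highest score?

bulk export

SSO login: beats the API redesign; ties bulk export and 2FA; loses to offline sync → score 2.
bulk export: beats 2FA and the API redesign; ties SSO login and offline sync → score 3.
offline sync: beats SSO login and the API redesign; ties bulk export; loses to 2FA → score 2.5.
2FA: beats offline sync and the API redesign; ties SSO login; loses to bulk export → score 2.5.
the API redesign: loses to SSO login, bulk export, offline sync, and 2FA → score 0.
bulk export has the best pairwise record.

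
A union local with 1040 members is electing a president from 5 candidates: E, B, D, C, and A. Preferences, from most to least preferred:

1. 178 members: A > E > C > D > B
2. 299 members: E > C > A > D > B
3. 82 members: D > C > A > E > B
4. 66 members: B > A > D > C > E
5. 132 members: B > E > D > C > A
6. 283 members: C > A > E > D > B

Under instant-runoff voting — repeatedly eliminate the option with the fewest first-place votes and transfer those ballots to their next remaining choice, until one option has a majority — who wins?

E

Round 1: E 299, B 198, D 82, C 283, A 178. Eliminate D.
Round 2: E 299, B 198, C 365, A 178. Eliminate A.
Round 3: E 477, B 198, C 365. Eliminate B.
Round 4: E 609, C 431. E has a majority.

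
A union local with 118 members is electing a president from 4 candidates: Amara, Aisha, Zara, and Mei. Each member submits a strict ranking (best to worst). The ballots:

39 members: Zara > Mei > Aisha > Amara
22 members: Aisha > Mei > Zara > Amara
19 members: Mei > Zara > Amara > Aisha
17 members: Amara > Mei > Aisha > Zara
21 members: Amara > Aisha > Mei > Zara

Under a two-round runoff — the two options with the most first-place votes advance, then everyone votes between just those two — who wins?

Round 1 first-place votes: Amara 38, Aisha 22, Zara 39, Mei 19.
Zara and Amara advance.
Runoff: Zara is preferred to Amara by 80 voters; Amara by 38.
Zara wins the runoff.

Zara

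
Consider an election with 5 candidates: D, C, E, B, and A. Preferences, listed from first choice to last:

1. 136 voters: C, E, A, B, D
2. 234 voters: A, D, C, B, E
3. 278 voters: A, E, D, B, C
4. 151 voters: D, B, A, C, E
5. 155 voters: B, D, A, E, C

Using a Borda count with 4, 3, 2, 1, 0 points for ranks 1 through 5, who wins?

D: 136·0 + 234·3 + 278·2 + 151·4 + 155·3 = 2327
C: 136·4 + 234·2 + 278·0 + 151·1 + 155·0 = 1163
E: 136·3 + 234·0 + 278·3 + 151·0 + 155·1 = 1397
B: 136·1 + 234·1 + 278·1 + 151·3 + 155·4 = 1721
A: 136·2 + 234·4 + 278·4 + 151·2 + 155·2 = 2932
A has the highest Borda score (2932).

A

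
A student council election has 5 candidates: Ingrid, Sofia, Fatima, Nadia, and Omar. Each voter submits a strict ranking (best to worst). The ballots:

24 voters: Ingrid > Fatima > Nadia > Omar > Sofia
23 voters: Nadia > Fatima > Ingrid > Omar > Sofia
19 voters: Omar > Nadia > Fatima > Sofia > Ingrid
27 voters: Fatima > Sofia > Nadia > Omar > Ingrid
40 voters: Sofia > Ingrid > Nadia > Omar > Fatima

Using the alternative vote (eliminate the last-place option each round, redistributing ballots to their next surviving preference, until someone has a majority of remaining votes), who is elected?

Nadia

Round 1: Ingrid 24, Sofia 40, Fatima 27, Nadia 23, Omar 19. Eliminate Omar.
Round 2: Ingrid 24, Sofia 40, Fatima 27, Nadia 42. Eliminate Ingrid.
Round 3: Sofia 40, Fatima 51, Nadia 42. Eliminate Sofia.
Round 4: Fatima 51, Nadia 82. Nadia has a majority.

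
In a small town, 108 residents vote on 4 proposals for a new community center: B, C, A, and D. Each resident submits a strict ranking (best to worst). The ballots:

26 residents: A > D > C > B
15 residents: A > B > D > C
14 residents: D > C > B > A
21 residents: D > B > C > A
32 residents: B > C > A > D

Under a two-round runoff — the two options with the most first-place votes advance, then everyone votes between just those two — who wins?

Round 1 first-place votes: B 32, C 0, A 41, D 35.
A and D advance.
Runoff: A is preferred to D by 73 voters; D by 35.
A wins the runoff.

A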